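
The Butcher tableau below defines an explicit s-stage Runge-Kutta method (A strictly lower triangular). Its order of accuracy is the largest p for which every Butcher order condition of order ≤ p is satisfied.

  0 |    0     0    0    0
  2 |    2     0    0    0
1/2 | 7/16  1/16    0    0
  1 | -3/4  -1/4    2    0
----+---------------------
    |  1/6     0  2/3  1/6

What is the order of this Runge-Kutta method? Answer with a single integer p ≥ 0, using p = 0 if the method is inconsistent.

4

b = (1/6, 0, 2/3, 1/6)
c = (0, 2, 1/2, 1)
Ac = (0, 0, 1/8, 1/2)
Σ b_i: 1/6·1 + 2/3·1 + 1/6·1 = 1 ✓
b·c: 2/3·1/2 + 1/6·1 = 1/2 ✓
b·c²: 2/3·1/4 + 1/6·1 = 1/3 ✓
b·Ac: 2/3·1/8 + 1/6·1/2 = 1/6 ✓
b·c³: 2/3·1/8 + 1/6·1 = 1/4 ✓
b·(c∘Ac): 2/3·1/16 + 1/6·1/2 = 1/8 ✓
b·Ac²: 2/3·1/4 + 1/6·(-1/2) = 1/12 ✓
b·A²c: 1/6·1/4 = 1/24 ✓; 4 stages ⇒ order 4.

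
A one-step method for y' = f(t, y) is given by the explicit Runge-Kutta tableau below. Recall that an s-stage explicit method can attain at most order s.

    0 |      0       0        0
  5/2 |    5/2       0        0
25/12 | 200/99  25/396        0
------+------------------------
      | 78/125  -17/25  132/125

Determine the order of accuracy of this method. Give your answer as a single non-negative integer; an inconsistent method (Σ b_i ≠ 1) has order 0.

3

b = (78/125, -17/25, 132/125)
c = (0, 5/2, 25/12)
Ac = (0, 0, 125/792)
Σ b_i: 78/125·1 + (-17/25)·1 + 132/125·1 = 1 ✓
b·c: (-17/25)·5/2 + 132/125·25/12 = 1/2 ✓
b·c²: (-17/25)·25/4 + 132/125·625/144 = 1/3 ✓
b·Ac: 132/125·125/792 = 1/6 ✓; 3 stages ⇒ order 3.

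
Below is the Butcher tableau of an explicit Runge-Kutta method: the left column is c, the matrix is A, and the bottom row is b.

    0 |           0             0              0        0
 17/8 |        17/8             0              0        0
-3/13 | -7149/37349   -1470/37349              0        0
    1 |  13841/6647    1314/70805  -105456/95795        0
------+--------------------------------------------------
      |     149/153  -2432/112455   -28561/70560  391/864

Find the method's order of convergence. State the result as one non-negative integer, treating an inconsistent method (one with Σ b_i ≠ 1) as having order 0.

b = (149/153, -2432/112455, -28561/70560, 391/864)
c = (0, 17/8, -3/13, 1)
Ac = (0, 0, -735/8788, 27/92)
Σ b_i: 149/153·1 + (-2432/112455)·1 + (-28561/70560)·1 + 391/864·1 = 1 ✓
b·c: (-2432/112455)·17/8 + (-28561/70560)·(-3/13) + 391/864·1 = 1/2 ✓
b·c²: (-2432/112455)·289/64 + (-28561/70560)·9/169 + 391/864·1 = 1/3 ✓
b·Ac: (-28561/70560)·(-735/8788) + 391/864·27/92 = 1/6 ✓
b·c³: (-2432/112455)·4913/512 + (-28561/70560)·(-27/2197) + 391/864·1 = 1/4 ✓
b·(c∘Ac): (-28561/70560)·2205/114244 + 391/864·27/92 = 1/8 ✓
b·Ac²: (-28561/70560)·(-12495/70304) + 391/864·315/12512 = 1/12 ✓
b·A²c: 391/864·36/391 = 1/24 ✓; 4 stages ⇒ order 4.

4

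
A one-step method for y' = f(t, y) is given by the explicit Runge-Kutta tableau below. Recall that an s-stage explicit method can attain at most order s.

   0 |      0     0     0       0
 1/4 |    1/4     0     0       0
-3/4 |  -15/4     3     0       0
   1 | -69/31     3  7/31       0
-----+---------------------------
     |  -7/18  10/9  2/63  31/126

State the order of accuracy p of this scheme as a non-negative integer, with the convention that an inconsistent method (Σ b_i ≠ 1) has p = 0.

4

b = (-7/18, 10/9, 2/63, 31/126)
c = (0, 1/4, -3/4, 1)
Ac = (0, 0, 3/4, 18/31)
Σ b_i: (-7/18)·1 + 10/9·1 + 2/63·1 + 31/126·1 = 1 ✓
b·c: 10/9·1/4 + 2/63·(-3/4) + 31/126·1 = 1/2 ✓
b·c²: 10/9·1/16 + 2/63·9/16 + 31/126·1 = 1/3 ✓
b·Ac: 2/63·3/4 + 31/126·18/31 = 1/6 ✓
b·c³: 10/9·1/64 + 2/63·(-27/64) + 31/126·1 = 1/4 ✓
b·(c∘Ac): 2/63·(-9/16) + 31/126·18/31 = 1/8 ✓
b·Ac²: 2/63·3/16 + 31/126·39/124 = 1/12 ✓
b·A²c: 31/126·21/124 = 1/24 ✓; 4 stages ⇒ order 4.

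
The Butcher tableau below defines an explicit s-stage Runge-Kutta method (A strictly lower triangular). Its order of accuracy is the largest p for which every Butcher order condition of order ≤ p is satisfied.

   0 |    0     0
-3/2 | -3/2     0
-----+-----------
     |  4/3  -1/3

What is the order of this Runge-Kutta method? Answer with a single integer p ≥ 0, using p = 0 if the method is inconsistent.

2

b = (4/3, -1/3)
c = (0, -3/2)
Σ b_i: 4/3·1 + (-1/3)·1 = 1 ✓
b·c: (-1/3)·(-3/2) = 1/2 ✓; 2 stages ⇒ order 2.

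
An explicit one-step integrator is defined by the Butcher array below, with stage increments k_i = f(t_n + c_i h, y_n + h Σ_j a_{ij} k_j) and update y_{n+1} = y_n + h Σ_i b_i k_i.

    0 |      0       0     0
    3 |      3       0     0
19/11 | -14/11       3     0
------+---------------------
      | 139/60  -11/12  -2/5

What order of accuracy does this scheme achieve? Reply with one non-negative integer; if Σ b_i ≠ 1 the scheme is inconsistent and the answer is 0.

b = (139/60, -11/12, -2/5)
c = (0, 3, 19/11)
Ac = (0, 0, 9)
Σ b_i: 139/60·1 + (-11/12)·1 + (-2/5)·1 = 1 ✓
b·c: (-11/12)·3 + (-2/5)·19/11 = -757/220 ≠ 1/2 ⇒ order 1.

1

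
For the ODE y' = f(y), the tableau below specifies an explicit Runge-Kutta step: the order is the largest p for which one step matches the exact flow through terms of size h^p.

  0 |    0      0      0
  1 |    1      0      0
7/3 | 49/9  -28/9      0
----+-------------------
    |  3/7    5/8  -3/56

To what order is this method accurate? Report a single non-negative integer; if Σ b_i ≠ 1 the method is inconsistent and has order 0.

b = (3/7, 5/8, -3/56)
c = (0, 1, 7/3)
Ac = (0, 0, -28/9)
Σ b_i: 3/7·1 + 5/8·1 + (-3/56)·1 = 1 ✓
b·c: 5/8·1 + (-3/56)·7/3 = 1/2 ✓
b·c²: 5/8·1 + (-3/56)·49/9 = 1/3 ✓
b·Ac: (-3/56)·(-28/9) = 1/6 ✓; 3 stages ⇒ order 3.

3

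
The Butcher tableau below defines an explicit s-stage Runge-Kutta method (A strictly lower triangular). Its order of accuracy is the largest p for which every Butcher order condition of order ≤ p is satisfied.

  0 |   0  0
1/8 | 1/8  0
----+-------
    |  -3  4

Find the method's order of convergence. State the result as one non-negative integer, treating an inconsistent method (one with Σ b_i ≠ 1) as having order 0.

2

b = (-3, 4)
c = (0, 1/8)
Σ b_i: (-3)·1 + 4·1 = 1 ✓
b·c: 4·1/8 = 1/2 ✓; 2 stages ⇒ order 2.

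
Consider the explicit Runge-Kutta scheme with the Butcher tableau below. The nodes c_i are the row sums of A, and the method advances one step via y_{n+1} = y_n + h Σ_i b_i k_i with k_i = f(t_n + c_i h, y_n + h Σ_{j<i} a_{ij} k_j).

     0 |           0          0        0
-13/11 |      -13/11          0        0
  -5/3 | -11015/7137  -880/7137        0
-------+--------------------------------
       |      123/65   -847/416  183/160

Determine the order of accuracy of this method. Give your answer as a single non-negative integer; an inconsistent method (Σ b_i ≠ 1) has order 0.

b = (123/65, -847/416, 183/160)
c = (0, -13/11, -5/3)
Ac = (0, 0, 80/549)
Σ b_i: 123/65·1 + (-847/416)·1 + 183/160·1 = 1 ✓
b·c: (-847/416)·(-13/11) + 183/160·(-5/3) = 1/2 ✓
b·c²: (-847/416)·169/121 + 183/160·25/9 = 1/3 ✓
b·Ac: 183/160·80/549 = 1/6 ✓; 3 stages ⇒ order 3.

3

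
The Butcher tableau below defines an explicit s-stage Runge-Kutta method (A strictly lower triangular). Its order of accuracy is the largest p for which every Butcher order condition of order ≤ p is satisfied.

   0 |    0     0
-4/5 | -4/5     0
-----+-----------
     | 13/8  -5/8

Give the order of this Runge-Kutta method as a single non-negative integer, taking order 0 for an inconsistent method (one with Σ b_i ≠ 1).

b = (13/8, -5/8)
c = (0, -4/5)
Σ b_i: 13/8·1 + (-5/8)·1 = 1 ✓
b·c: (-5/8)·(-4/5) = 1/2 ✓; 2 stages ⇒ order 2.

2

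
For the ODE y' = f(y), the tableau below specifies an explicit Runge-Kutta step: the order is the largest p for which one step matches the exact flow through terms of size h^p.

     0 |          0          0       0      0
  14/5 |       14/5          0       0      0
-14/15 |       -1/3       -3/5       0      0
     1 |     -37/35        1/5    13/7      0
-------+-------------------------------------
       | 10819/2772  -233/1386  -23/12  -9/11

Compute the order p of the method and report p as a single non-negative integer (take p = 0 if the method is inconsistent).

2

b = (10819/2772, -233/1386, -23/12, -9/11)
c = (0, 14/5, -14/15, 1)
Ac = (0, 0, -42/25, -88/75)
Σ b_i: 10819/2772·1 + (-233/1386)·1 + (-23/12)·1 + (-9/11)·1 = 1 ✓
b·c: (-233/1386)·14/5 + (-23/12)·(-14/15) + (-9/11)·1 = 1/2 ✓
b·c²: (-233/1386)·196/25 + (-23/12)·196/225 + (-9/11)·1 = -28258/7425 ≠ 1/3 ⇒ order 2.
b·Ac: (-23/12)·(-42/25) + (-9/11)·(-88/75) = 209/50 ≠ 1/6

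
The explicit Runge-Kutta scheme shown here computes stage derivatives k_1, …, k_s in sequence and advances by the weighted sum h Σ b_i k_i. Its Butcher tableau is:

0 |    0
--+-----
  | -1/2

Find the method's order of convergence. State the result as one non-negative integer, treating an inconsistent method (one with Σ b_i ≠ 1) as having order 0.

0

b = (-1/2)
c = (0)
Σ b_i: (-1/2)·1 = -1/2 ≠ 1 ⇒ order 0.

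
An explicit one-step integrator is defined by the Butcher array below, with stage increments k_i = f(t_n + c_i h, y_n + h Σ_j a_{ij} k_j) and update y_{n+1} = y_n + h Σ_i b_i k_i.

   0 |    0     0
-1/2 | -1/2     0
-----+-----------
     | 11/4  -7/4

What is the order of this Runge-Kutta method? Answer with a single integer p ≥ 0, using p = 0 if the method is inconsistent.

b = (11/4, -7/4)
c = (0, -1/2)
Σ b_i: 11/4·1 + (-7/4)·1 = 1 ✓
b·c: (-7/4)·(-1/2) = 7/8 ≠ 1/2 ⇒ order 1.

1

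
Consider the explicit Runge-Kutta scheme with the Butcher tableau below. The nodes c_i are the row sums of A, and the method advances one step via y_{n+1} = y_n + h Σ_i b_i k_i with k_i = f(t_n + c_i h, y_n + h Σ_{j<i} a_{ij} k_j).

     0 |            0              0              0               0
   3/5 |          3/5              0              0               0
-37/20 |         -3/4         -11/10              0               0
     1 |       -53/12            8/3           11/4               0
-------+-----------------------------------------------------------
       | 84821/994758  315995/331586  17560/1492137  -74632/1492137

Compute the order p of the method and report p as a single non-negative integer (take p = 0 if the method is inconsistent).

3

b = (84821/994758, 315995/331586, 17560/1492137, -74632/1492137)
c = (0, 3/5, -37/20, 1)
Ac = (0, 0, -33/50, -279/80)
Σ b_i: 84821/994758·1 + 315995/331586·1 + 17560/1492137·1 + (-74632/1492137)·1 = 1 ✓
b·c: 315995/331586·3/5 + 17560/1492137·(-37/20) + (-74632/1492137)·1 = 1/2 ✓
b·c²: 315995/331586·9/25 + 17560/1492137·1369/400 + (-74632/1492137)·1 = 1/3 ✓
b·Ac: 17560/1492137·(-33/50) + (-74632/1492137)·(-279/80) = 1/6 ✓
b·c³: 315995/331586·27/125 + 17560/1492137·(-50653/8000) + (-74632/1492137)·1 = 8088787/99475800 ≠ 1/4 ⇒ order 3.
b·(c∘Ac): 17560/1492137·1221/1000 + (-74632/1492137)·(-279/80) = 4695331/24868950 ≠ 1/8
b·Ac²: 17560/1492137·(-99/250) + (-74632/1492137)·3319/320 = -156205507/298427400 ≠ 1/12
b·A²c: (-74632/1492137)·(-363/200) = 1128809/12434475 ≠ 1/24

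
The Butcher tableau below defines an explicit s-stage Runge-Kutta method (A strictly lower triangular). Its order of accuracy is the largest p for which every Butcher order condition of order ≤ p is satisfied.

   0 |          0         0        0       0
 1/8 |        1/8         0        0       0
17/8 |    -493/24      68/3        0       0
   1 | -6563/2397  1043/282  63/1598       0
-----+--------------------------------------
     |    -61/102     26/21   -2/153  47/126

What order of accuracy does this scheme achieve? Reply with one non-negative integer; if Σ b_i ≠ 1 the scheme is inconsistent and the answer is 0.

4

b = (-61/102, 26/21, -2/153, 47/126)
c = (0, 1/8, 17/8, 1)
Ac = (0, 0, 17/6, 77/141)
Σ b_i: (-61/102)·1 + 26/21·1 + (-2/153)·1 + 47/126·1 = 1 ✓
b·c: 26/21·1/8 + (-2/153)·17/8 + 47/126·1 = 1/2 ✓
b·c²: 26/21·1/64 + (-2/153)·289/64 + 47/126·1 = 1/3 ✓
b·Ac: (-2/153)·17/6 + 47/126·77/141 = 1/6 ✓
b·c³: 26/21·1/512 + (-2/153)·4913/512 + 47/126·1 = 1/4 ✓
b·(c∘Ac): (-2/153)·289/48 + 47/126·77/141 = 1/8 ✓
b·Ac²: (-2/153)·17/48 + 47/126·133/564 = 1/12 ✓
b·A²c: 47/126·21/188 = 1/24 ✓; 4 stages ⇒ order 4.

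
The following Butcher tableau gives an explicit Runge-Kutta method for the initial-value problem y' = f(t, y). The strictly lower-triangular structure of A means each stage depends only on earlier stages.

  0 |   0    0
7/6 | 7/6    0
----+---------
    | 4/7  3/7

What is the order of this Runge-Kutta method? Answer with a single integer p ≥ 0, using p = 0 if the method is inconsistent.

2

b = (4/7, 3/7)
c = (0, 7/6)
Σ b_i: 4/7·1 + 3/7·1 = 1 ✓
b·c: 3/7·7/6 = 1/2 ✓; 2 stages ⇒ order 2.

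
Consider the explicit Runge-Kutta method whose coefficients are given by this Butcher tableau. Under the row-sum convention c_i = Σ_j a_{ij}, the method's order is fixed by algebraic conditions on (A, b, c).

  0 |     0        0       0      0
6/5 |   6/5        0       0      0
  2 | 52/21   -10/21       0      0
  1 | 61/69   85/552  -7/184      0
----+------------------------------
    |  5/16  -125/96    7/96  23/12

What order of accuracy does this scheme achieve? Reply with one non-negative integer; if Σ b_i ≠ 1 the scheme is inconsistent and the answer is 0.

b = (5/16, -125/96, 7/96, 23/12)
c = (0, 6/5, 2, 1)
Ac = (0, 0, -4/7, 5/46)
Σ b_i: 5/16·1 + (-125/96)·1 + 7/96·1 + 23/12·1 = 1 ✓
b·c: (-125/96)·6/5 + 7/96·2 + 23/12·1 = 1/2 ✓
b·c²: (-125/96)·36/25 + 7/96·4 + 23/12·1 = 1/3 ✓
b·Ac: 7/96·(-4/7) + 23/12·5/46 = 1/6 ✓
b·c³: (-125/96)·216/125 + 7/96·8 + 23/12·1 = 1/4 ✓
b·(c∘Ac): 7/96·(-8/7) + 23/12·5/46 = 1/8 ✓
b·Ac²: 7/96·(-24/35) + 23/12·8/115 = 1/12 ✓
b·A²c: 23/12·1/46 = 1/24 ✓; 4 stages ⇒ order 4.

4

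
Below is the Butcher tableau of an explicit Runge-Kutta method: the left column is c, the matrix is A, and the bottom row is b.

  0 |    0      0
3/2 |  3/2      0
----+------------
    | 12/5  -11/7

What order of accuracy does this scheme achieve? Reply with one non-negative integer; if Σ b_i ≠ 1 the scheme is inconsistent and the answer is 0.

0

b = (12/5, -11/7)
c = (0, 3/2)
Σ b_i: 12/5·1 + (-11/7)·1 = 29/35 ≠ 1 ⇒ order 0.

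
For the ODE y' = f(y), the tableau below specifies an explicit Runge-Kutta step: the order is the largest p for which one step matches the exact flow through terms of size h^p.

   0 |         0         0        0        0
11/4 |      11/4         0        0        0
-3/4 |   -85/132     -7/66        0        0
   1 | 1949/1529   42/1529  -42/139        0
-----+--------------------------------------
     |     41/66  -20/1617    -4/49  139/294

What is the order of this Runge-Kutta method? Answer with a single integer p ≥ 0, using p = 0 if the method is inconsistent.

b = (41/66, -20/1617, -4/49, 139/294)
c = (0, 11/4, -3/4, 1)
Ac = (0, 0, -7/24, 42/139)
Σ b_i: 41/66·1 + (-20/1617)·1 + (-4/49)·1 + 139/294·1 = 1 ✓
b·c: (-20/1617)·11/4 + (-4/49)·(-3/4) + 139/294·1 = 1/2 ✓
b·c²: (-20/1617)·121/16 + (-4/49)·9/16 + 139/294·1 = 1/3 ✓
b·Ac: (-4/49)·(-7/24) + 139/294·42/139 = 1/6 ✓
b·c³: (-20/1617)·1331/64 + (-4/49)·(-27/64) + 139/294·1 = 1/4 ✓
b·(c∘Ac): (-4/49)·7/32 + 139/294·42/139 = 1/8 ✓
b·Ac²: (-4/49)·(-77/96) + 139/294·21/556 = 1/12 ✓
b·A²c: 139/294·49/556 = 1/24 ✓; 4 stages ⇒ order 4.

4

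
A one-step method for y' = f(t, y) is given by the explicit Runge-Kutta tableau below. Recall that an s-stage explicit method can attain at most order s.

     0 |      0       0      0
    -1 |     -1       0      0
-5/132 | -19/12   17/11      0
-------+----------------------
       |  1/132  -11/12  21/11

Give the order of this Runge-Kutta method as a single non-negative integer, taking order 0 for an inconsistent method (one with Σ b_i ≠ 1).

b = (1/132, -11/12, 21/11)
c = (0, -1, -5/132)
Ac = (0, 0, -17/11)
Σ b_i: 1/132·1 + (-11/12)·1 + 21/11·1 = 1 ✓
b·c: (-11/12)·(-1) + 21/11·(-5/132) = 613/726 ≠ 1/2 ⇒ order 1.

1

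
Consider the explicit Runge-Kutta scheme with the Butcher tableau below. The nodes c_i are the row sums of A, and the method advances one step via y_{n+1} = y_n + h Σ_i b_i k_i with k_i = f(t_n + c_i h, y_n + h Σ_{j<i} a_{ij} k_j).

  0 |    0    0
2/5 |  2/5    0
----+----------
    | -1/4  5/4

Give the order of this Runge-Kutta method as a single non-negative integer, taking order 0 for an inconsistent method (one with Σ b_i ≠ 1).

b = (-1/4, 5/4)
c = (0, 2/5)
Σ b_i: (-1/4)·1 + 5/4·1 = 1 ✓
b·c: 5/4·2/5 = 1/2 ✓; 2 stages ⇒ order 2.

2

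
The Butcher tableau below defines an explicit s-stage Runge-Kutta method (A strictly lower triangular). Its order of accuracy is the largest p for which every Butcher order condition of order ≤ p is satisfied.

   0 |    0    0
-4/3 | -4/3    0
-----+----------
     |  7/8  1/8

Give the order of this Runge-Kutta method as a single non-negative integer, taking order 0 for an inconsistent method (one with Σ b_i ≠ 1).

1

b = (7/8, 1/8)
c = (0, -4/3)
Σ b_i: 7/8·1 + 1/8·1 = 1 ✓
b·c: 1/8·(-4/3) = -1/6 ≠ 1/2 ⇒ order 1.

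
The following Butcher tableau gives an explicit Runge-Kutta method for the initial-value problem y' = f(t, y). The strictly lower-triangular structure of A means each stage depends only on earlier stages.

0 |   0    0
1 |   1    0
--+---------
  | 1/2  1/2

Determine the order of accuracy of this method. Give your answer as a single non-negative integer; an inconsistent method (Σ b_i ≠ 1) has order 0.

b = (1/2, 1/2)
c = (0, 1)
Σ b_i: 1/2·1 + 1/2·1 = 1 ✓
b·c: 1/2·1 = 1/2 ✓; 2 stages ⇒ order 2.

2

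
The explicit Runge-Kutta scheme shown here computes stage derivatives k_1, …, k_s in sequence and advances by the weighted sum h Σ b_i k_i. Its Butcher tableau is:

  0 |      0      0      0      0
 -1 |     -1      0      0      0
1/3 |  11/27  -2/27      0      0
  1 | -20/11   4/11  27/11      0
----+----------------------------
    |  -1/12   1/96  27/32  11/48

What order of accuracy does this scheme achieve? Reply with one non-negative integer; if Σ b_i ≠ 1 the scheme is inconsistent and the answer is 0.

b = (-1/12, 1/96, 27/32, 11/48)
c = (0, -1, 1/3, 1)
Ac = (0, 0, 2/27, 5/11)
Σ b_i: (-1/12)·1 + 1/96·1 + 27/32·1 + 11/48·1 = 1 ✓
b·c: 1/96·(-1) + 27/32·1/3 + 11/48·1 = 1/2 ✓
b·c²: 1/96·1 + 27/32·1/9 + 11/48·1 = 1/3 ✓
b·Ac: 27/32·2/27 + 11/48·5/11 = 1/6 ✓
b·c³: 1/96·(-1) + 27/32·1/27 + 11/48·1 = 1/4 ✓
b·(c∘Ac): 27/32·2/81 + 11/48·5/11 = 1/8 ✓
b·Ac²: 27/32·(-2/27) + 11/48·7/11 = 1/12 ✓
b·A²c: 11/48·2/11 = 1/24 ✓; 4 stages ⇒ order 4.

4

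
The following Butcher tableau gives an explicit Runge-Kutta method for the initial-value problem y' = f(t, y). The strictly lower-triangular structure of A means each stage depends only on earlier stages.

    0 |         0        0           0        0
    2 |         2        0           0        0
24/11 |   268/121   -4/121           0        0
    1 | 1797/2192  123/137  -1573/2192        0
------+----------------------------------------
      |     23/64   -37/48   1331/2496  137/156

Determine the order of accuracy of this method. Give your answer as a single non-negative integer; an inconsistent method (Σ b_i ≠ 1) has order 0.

b = (23/64, -37/48, 1331/2496, 137/156)
c = (0, 2, 24/11, 1)
Ac = (0, 0, -8/121, 63/274)
Σ b_i: 23/64·1 + (-37/48)·1 + 1331/2496·1 + 137/156·1 = 1 ✓
b·c: (-37/48)·2 + 1331/2496·24/11 + 137/156·1 = 1/2 ✓
b·c²: (-37/48)·4 + 1331/2496·576/121 + 137/156·1 = 1/3 ✓
b·Ac: 1331/2496·(-8/121) + 137/156·63/274 = 1/6 ✓
b·c³: (-37/48)·8 + 1331/2496·13824/1331 + 137/156·1 = 1/4 ✓
b·(c∘Ac): 1331/2496·(-192/1331) + 137/156·63/274 = 1/8 ✓
b·Ac²: 1331/2496·(-16/121) + 137/156·24/137 = 1/12 ✓
b·A²c: 137/156·13/274 = 1/24 ✓; 4 stages ⇒ order 4.

4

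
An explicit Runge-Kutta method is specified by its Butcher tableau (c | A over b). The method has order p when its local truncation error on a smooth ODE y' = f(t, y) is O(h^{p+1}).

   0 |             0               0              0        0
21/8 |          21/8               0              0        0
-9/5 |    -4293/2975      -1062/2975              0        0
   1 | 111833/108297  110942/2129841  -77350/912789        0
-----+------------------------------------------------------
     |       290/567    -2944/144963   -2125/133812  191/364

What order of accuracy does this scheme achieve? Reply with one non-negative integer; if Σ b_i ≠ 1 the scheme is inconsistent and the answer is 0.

4

b = (290/567, -2944/144963, -2125/133812, 191/364)
c = (0, 21/8, -9/5, 1)
Ac = (0, 0, -1593/1700, 221/764)
Σ b_i: 290/567·1 + (-2944/144963)·1 + (-2125/133812)·1 + 191/364·1 = 1 ✓
b·c: (-2944/144963)·21/8 + (-2125/133812)·(-9/5) + 191/364·1 = 1/2 ✓
b·c²: (-2944/144963)·441/64 + (-2125/133812)·81/25 + 191/364·1 = 1/3 ✓
b·Ac: (-2125/133812)·(-1593/1700) + 191/364·221/764 = 1/6 ✓
b·c³: (-2944/144963)·9261/512 + (-2125/133812)·(-729/125) + 191/364·1 = 1/4 ✓
b·(c∘Ac): (-2125/133812)·14337/8500 + 191/364·221/764 = 1/8 ✓
b·Ac²: (-2125/133812)·(-33453/13600) + 191/364·1547/18336 = 1/12 ✓
b·A²c: 191/364·91/1146 = 1/24 ✓; 4 stages ⇒ order 4.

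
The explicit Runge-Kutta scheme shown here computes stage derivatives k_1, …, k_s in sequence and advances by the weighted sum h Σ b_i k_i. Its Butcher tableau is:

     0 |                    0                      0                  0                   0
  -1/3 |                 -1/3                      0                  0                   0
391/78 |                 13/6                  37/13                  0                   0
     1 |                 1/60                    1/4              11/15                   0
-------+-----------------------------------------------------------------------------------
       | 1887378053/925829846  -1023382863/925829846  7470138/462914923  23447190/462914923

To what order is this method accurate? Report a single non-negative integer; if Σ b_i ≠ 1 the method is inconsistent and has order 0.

3

b = (1887378053/925829846, -1023382863/925829846, 7470138/462914923, 23447190/462914923)
c = (0, -1/3, 391/78, 1)
Ac = (0, 0, -37/39, 8407/2340)
Σ b_i: 1887378053/925829846·1 + (-1023382863/925829846)·1 + 7470138/462914923·1 + 23447190/462914923·1 = 1 ✓
b·c: (-1023382863/925829846)·(-1/3) + 7470138/462914923·391/78 + 23447190/462914923·1 = 1/2 ✓
b·c²: (-1023382863/925829846)·1/9 + 7470138/462914923·152881/6084 + 23447190/462914923·1 = 1/3 ✓
b·Ac: 7470138/462914923·(-37/39) + 23447190/462914923·8407/2340 = 1/6 ✓
b·c³: (-1023382863/925829846)·(-1/27) + 7470138/462914923·59776471/474552 + 23447190/462914923·1 = 460215864923/216644183964 ≠ 1/4 ⇒ order 3.
b·(c∘Ac): 7470138/462914923·(-14467/3042) + 23447190/462914923·8407/2340 = 97426823/925829846 ≠ 1/8
b·Ac²: 7470138/462914923·37/117 + 23447190/462914923·842113/45630 = 50905070779/54161045991 ≠ 1/12
b·A²c: 23447190/462914923·(-407/585) = -48938494/1388744769 ≠ 1/24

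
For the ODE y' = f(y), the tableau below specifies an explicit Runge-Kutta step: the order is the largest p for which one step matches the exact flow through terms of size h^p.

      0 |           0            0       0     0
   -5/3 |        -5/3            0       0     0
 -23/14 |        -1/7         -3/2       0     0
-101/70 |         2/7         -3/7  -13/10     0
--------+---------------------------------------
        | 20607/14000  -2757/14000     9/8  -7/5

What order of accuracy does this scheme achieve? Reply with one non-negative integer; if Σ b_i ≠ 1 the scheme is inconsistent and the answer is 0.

2

b = (20607/14000, -2757/14000, 9/8, -7/5)
c = (0, -5/3, -23/14, -101/70)
Ac = (0, 0, 5/2, 57/20)
Σ b_i: 20607/14000·1 + (-2757/14000)·1 + 9/8·1 + (-7/5)·1 = 1 ✓
b·c: (-2757/14000)·(-5/3) + 9/8·(-23/14) + (-7/5)·(-101/70) = 1/2 ✓
b·c²: (-2757/14000)·25/9 + 9/8·529/196 + (-7/5)·10201/4900 = -250043/588000 ≠ 1/3 ⇒ order 2.
b·Ac: 9/8·5/2 + (-7/5)·57/20 = -471/400 ≠ 1/6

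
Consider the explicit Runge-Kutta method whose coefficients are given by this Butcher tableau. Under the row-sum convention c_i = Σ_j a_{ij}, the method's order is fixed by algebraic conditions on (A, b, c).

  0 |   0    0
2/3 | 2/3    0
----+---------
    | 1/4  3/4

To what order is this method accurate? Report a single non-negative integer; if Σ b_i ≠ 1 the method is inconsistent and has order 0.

2

b = (1/4, 3/4)
c = (0, 2/3)
Σ b_i: 1/4·1 + 3/4·1 = 1 ✓
b·c: 3/4·2/3 = 1/2 ✓; 2 stages ⇒ order 2.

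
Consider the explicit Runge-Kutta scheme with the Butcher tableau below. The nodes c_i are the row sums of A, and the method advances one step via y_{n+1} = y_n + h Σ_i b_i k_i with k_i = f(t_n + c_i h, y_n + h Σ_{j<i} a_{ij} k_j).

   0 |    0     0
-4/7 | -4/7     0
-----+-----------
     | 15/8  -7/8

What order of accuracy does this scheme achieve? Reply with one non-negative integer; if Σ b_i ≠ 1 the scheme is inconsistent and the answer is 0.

2

b = (15/8, -7/8)
c = (0, -4/7)
Σ b_i: 15/8·1 + (-7/8)·1 = 1 ✓
b·c: (-7/8)·(-4/7) = 1/2 ✓; 2 stages ⇒ order 2.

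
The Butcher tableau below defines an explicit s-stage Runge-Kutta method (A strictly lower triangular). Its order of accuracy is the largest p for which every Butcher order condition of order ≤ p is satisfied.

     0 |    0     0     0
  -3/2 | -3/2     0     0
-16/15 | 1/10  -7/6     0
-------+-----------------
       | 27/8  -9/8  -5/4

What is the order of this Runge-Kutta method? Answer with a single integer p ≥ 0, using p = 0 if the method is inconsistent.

b = (27/8, -9/8, -5/4)
c = (0, -3/2, -16/15)
Ac = (0, 0, 7/4)
Σ b_i: 27/8·1 + (-9/8)·1 + (-5/4)·1 = 1 ✓
b·c: (-9/8)·(-3/2) + (-5/4)·(-16/15) = 145/48 ≠ 1/2 ⇒ order 1.

1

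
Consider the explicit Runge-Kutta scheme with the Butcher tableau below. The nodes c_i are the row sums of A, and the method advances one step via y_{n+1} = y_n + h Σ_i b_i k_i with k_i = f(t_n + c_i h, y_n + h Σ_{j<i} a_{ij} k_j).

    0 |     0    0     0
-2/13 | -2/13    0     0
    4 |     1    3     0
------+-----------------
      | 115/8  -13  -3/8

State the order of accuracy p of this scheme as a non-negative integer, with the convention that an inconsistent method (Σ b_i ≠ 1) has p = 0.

2

b = (115/8, -13, -3/8)
c = (0, -2/13, 4)
Ac = (0, 0, -6/13)
Σ b_i: 115/8·1 + (-13)·1 + (-3/8)·1 = 1 ✓
b·c: (-13)·(-2/13) + (-3/8)·4 = 1/2 ✓
b·c²: (-13)·4/169 + (-3/8)·16 = -82/13 ≠ 1/3 ⇒ order 2.
b·Ac: (-3/8)·(-6/13) = 9/52 ≠ 1/6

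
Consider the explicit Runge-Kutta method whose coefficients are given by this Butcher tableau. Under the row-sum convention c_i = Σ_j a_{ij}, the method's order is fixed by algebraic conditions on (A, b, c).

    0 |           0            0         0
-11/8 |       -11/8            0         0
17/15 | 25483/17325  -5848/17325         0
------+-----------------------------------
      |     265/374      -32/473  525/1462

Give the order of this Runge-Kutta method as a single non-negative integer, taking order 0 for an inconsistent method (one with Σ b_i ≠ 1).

b = (265/374, -32/473, 525/1462)
c = (0, -11/8, 17/15)
Ac = (0, 0, 731/1575)
Σ b_i: 265/374·1 + (-32/473)·1 + 525/1462·1 = 1 ✓
b·c: (-32/473)·(-11/8) + 525/1462·17/15 = 1/2 ✓
b·c²: (-32/473)·121/64 + 525/1462·289/225 = 1/3 ✓
b·Ac: 525/1462·731/1575 = 1/6 ✓; 3 stages ⇒ order 3.

3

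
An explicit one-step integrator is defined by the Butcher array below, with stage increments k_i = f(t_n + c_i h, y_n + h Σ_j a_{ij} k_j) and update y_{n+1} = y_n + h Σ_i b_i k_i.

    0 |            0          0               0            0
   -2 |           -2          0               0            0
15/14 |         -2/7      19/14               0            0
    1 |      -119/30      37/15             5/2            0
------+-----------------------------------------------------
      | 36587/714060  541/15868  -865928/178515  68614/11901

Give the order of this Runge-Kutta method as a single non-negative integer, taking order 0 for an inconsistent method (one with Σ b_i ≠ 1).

3

b = (36587/714060, 541/15868, -865928/178515, 68614/11901)
c = (0, -2, 15/14, 1)
Ac = (0, 0, -19/7, -947/420)
Σ b_i: 36587/714060·1 + 541/15868·1 + (-865928/178515)·1 + 68614/11901·1 = 1 ✓
b·c: 541/15868·(-2) + (-865928/178515)·15/14 + 68614/11901·1 = 1/2 ✓
b·c²: 541/15868·4 + (-865928/178515)·225/196 + 68614/11901·1 = 1/3 ✓
b·Ac: (-865928/178515)·(-19/7) + 68614/11901·(-947/420) = 1/6 ✓
b·c³: 541/15868·(-8) + (-865928/178515)·3375/2744 + 68614/11901·1 = -39449/83307 ≠ 1/4 ⇒ order 3.
b·(c∘Ac): (-865928/178515)·(-285/98) + 68614/11901·(-947/420) = 395273/357030 ≠ 1/8
b·Ac²: (-865928/178515)·38/7 + 68614/11901·74891/5880 = 15694649/333228 ≠ 1/12
b·A²c: 68614/11901·(-95/14) = -465595/11901 ≠ 1/24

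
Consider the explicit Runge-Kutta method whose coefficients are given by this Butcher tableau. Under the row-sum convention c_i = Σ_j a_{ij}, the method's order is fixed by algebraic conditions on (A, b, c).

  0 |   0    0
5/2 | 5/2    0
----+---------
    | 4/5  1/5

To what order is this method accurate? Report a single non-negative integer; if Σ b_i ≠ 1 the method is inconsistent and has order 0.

b = (4/5, 1/5)
c = (0, 5/2)
Σ b_i: 4/5·1 + 1/5·1 = 1 ✓
b·c: 1/5·5/2 = 1/2 ✓; 2 stages ⇒ order 2.

2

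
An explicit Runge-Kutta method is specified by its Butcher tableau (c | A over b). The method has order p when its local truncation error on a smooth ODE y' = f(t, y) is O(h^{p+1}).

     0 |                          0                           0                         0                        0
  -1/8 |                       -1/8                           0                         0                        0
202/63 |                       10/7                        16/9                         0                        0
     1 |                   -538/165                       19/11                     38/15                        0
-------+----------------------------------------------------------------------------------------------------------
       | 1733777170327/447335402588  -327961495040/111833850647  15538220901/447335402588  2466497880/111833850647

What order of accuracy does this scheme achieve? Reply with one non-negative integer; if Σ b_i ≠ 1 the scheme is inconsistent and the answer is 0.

b = (1733777170327/447335402588, -327961495040/111833850647, 15538220901/447335402588, 2466497880/111833850647)
c = (0, -1/8, 202/63, 1)
Ac = (0, 0, -2/9, 657533/83160)
Σ b_i: 1733777170327/447335402588·1 + (-327961495040/111833850647)·1 + 15538220901/447335402588·1 + 2466497880/111833850647·1 = 1 ✓
b·c: (-327961495040/111833850647)·(-1/8) + 15538220901/447335402588·202/63 + 2466497880/111833850647·1 = 1/2 ✓
b·c²: (-327961495040/111833850647)·1/64 + 15538220901/447335402588·40804/3969 + 2466497880/111833850647·1 = 1/3 ✓
b·Ac: 15538220901/447335402588·(-2/9) + 2466497880/111833850647·657533/83160 = 1/6 ✓
b·c³: (-327961495040/111833850647)·(-1/512) + 15538220901/447335402588·8242408/250047 + 2466497880/111833850647·1 = 24788357532149/21136597772283 ≠ 1/4 ⇒ order 3.
b·(c∘Ac): 15538220901/447335402588·(-404/567) + 2466497880/111833850647·657533/83160 = 16734378366/111833850647 ≠ 1/8
b·Ac²: 15538220901/447335402588·1/36 + 2466497880/111833850647·1092719773/41912640 = 194784528002455/338185564356528 ≠ 1/12
b·A²c: 2466497880/111833850647·(-76/135) = -4165640864/335501551941 ≠ 1/24

3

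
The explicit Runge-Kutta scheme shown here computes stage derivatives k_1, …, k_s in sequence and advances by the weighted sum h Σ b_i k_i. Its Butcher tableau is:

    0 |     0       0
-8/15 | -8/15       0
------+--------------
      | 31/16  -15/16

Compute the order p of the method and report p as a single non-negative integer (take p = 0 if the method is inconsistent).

2

b = (31/16, -15/16)
c = (0, -8/15)
Σ b_i: 31/16·1 + (-15/16)·1 = 1 ✓
b·c: (-15/16)·(-8/15) = 1/2 ✓; 2 stages ⇒ order 2.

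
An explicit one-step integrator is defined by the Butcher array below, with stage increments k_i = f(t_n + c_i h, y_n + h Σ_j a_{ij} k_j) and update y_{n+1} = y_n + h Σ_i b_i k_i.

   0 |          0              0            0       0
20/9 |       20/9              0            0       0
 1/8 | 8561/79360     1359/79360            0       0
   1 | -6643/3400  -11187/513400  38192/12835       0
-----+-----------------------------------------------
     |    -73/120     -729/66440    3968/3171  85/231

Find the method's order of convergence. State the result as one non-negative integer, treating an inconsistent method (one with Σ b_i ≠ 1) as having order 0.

b = (-73/120, -729/66440, 3968/3171, 85/231)
c = (0, 20/9, 1/8, 1)
Ac = (0, 0, 151/3968, 11/34)
Σ b_i: (-73/120)·1 + (-729/66440)·1 + 3968/3171·1 + 85/231·1 = 1 ✓
b·c: (-729/66440)·20/9 + 3968/3171·1/8 + 85/231·1 = 1/2 ✓
b·c²: (-729/66440)·400/81 + 3968/3171·1/64 + 85/231·1 = 1/3 ✓
b·Ac: 3968/3171·151/3968 + 85/231·11/34 = 1/6 ✓
b·c³: (-729/66440)·8000/729 + 3968/3171·1/512 + 85/231·1 = 1/4 ✓
b·(c∘Ac): 3968/3171·151/31744 + 85/231·11/34 = 1/8 ✓
b·Ac²: 3968/3171·755/8928 + 85/231·(-11/180) = 1/12 ✓
b·A²c: 85/231·77/680 = 1/24 ✓; 4 stages ⇒ order 4.

4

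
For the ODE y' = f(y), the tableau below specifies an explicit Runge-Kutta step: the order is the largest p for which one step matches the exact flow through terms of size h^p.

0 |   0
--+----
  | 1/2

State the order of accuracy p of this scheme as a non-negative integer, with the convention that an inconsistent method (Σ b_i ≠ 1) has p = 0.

b = (1/2)
c = (0)
Σ b_i: 1/2·1 = 1/2 ≠ 1 ⇒ order 0.

0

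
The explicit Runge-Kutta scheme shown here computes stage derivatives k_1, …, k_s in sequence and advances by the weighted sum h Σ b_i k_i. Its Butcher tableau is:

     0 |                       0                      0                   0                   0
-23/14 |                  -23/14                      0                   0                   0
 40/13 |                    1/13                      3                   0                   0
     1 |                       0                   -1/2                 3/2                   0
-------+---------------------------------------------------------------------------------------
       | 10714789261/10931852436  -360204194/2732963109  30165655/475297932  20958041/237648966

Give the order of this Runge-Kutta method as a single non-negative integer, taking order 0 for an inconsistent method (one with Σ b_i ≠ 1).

3

b = (10714789261/10931852436, -360204194/2732963109, 30165655/475297932, 20958041/237648966)
c = (0, -23/14, 40/13, 1)
Ac = (0, 0, -69/14, 1979/364)
Σ b_i: 10714789261/10931852436·1 + (-360204194/2732963109)·1 + 30165655/475297932·1 + 20958041/237648966·1 = 1 ✓
b·c: (-360204194/2732963109)·(-23/14) + 30165655/475297932·40/13 + 20958041/237648966·1 = 1/2 ✓
b·c²: (-360204194/2732963109)·529/196 + 30165655/475297932·1600/169 + 20958041/237648966·1 = 1/3 ✓
b·Ac: 30165655/475297932·(-69/14) + 20958041/237648966·1979/364 = 1/6 ✓
b·c³: (-360204194/2732963109)·(-12167/2744) + 30165655/475297932·64000/2197 + 20958041/237648966·1 = 5193185783/2059624372 ≠ 1/4 ⇒ order 3.
b·(c∘Ac): 30165655/475297932·(-1380/91) + 20958041/237648966·1979/364 = -3213941897/6654171048 ≠ 1/8
b·Ac²: 30165655/475297932·1587/196 + 20958041/237648966·851399/66248 = 71247731641/43252111812 ≠ 1/12
b·A²c: 20958041/237648966·(-207/28) = -1446104829/2218057016 ≠ 1/24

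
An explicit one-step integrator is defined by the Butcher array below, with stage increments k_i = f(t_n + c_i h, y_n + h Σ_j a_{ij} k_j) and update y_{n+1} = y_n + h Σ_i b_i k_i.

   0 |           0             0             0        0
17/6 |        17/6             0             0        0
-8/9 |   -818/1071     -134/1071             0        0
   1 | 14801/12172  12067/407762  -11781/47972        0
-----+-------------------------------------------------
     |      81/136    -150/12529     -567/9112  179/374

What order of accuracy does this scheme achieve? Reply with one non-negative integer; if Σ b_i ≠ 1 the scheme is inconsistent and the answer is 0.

b = (81/136, -150/12529, -567/9112, 179/374)
c = (0, 17/6, -8/9, 1)
Ac = (0, 0, -67/189, 649/2148)
Σ b_i: 81/136·1 + (-150/12529)·1 + (-567/9112)·1 + 179/374·1 = 1 ✓
b·c: (-150/12529)·17/6 + (-567/9112)·(-8/9) + 179/374·1 = 1/2 ✓
b·c²: (-150/12529)·289/36 + (-567/9112)·64/81 + 179/374·1 = 1/3 ✓
b·Ac: (-567/9112)·(-67/189) + 179/374·649/2148 = 1/6 ✓
b·c³: (-150/12529)·4913/216 + (-567/9112)·(-512/729) + 179/374·1 = 1/4 ✓
b·(c∘Ac): (-567/9112)·536/1701 + 179/374·649/2148 = 1/8 ✓
b·Ac²: (-567/9112)·(-1139/1134) + 179/374·187/4296 = 1/12 ✓
b·A²c: 179/374·187/2148 = 1/24 ✓; 4 stages ⇒ order 4.

4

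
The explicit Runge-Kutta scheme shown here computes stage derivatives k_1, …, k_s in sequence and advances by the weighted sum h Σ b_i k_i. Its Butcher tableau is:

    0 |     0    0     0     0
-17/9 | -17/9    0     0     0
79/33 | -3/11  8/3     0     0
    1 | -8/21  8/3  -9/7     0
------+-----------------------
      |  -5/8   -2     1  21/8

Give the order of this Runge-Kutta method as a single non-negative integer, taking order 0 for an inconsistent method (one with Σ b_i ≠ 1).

1

b = (-5/8, -2, 1, 21/8)
c = (0, -17/9, 79/33, 1)
Ac = (0, 0, -136/27, -16871/2079)
Σ b_i: (-5/8)·1 + (-2)·1 + 1·1 + 21/8·1 = 1 ✓
b·c: (-2)·(-17/9) + 1·79/33 + 21/8·1 = 6967/792 ≠ 1/2 ⇒ order 1.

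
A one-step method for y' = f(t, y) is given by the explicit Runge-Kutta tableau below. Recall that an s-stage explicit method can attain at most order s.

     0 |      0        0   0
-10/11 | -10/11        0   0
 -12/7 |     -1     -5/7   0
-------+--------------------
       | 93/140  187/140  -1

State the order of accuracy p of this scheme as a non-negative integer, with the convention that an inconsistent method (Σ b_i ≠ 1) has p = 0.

2

b = (93/140, 187/140, -1)
c = (0, -10/11, -12/7)
Ac = (0, 0, 50/77)
Σ b_i: 93/140·1 + 187/140·1 + (-1)·1 = 1 ✓
b·c: 187/140·(-10/11) + (-1)·(-12/7) = 1/2 ✓
b·c²: 187/140·100/121 + (-1)·144/49 = -989/539 ≠ 1/3 ⇒ order 2.
b·Ac: (-1)·50/77 = -50/77 ≠ 1/6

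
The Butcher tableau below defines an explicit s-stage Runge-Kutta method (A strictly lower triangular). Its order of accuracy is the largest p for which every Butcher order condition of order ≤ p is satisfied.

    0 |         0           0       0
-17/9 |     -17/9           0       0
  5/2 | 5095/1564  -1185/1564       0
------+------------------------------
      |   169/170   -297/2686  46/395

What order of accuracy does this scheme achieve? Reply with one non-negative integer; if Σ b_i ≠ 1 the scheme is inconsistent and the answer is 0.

3

b = (169/170, -297/2686, 46/395)
c = (0, -17/9, 5/2)
Ac = (0, 0, 395/276)
Σ b_i: 169/170·1 + (-297/2686)·1 + 46/395·1 = 1 ✓
b·c: (-297/2686)·(-17/9) + 46/395·5/2 = 1/2 ✓
b·c²: (-297/2686)·289/81 + 46/395·25/4 = 1/3 ✓
b·Ac: 46/395·395/276 = 1/6 ✓; 3 stages ⇒ order 3.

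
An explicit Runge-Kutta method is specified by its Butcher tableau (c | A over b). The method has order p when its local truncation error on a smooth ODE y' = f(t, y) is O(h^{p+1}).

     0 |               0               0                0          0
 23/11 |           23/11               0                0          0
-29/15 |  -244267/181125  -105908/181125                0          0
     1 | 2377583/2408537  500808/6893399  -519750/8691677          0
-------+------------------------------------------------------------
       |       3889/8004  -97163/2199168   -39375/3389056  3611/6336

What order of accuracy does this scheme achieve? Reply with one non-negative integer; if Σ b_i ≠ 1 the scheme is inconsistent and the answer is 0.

4

b = (3889/8004, -97163/2199168, -39375/3389056, 3611/6336)
c = (0, 23/11, -29/15, 1)
Ac = (0, 0, -9628/7875, 42/157)
Σ b_i: 3889/8004·1 + (-97163/2199168)·1 + (-39375/3389056)·1 + 3611/6336·1 = 1 ✓
b·c: (-97163/2199168)·23/11 + (-39375/3389056)·(-29/15) + 3611/6336·1 = 1/2 ✓
b·c²: (-97163/2199168)·529/121 + (-39375/3389056)·841/225 + 3611/6336·1 = 1/3 ✓
b·Ac: (-39375/3389056)·(-9628/7875) + 3611/6336·42/157 = 1/6 ✓
b·c³: (-97163/2199168)·12167/1331 + (-39375/3389056)·(-24389/3375) + 3611/6336·1 = 1/4 ✓
b·(c∘Ac): (-39375/3389056)·279212/118125 + 3611/6336·42/157 = 1/8 ✓
b·Ac²: (-39375/3389056)·(-221444/86625) + 3611/6336·3738/39721 = 1/12 ✓
b·A²c: 3611/6336·264/3611 = 1/24 ✓; 4 stages ⇒ order 4.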